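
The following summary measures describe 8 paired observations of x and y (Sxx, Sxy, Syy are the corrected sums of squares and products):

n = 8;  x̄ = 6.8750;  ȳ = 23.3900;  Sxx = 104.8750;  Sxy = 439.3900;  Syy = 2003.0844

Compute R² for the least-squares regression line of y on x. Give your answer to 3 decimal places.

0.919

R² = Sxy²/(Sxx·Syy) = (439.39)²/(104.875·2003.0844) = 0.919029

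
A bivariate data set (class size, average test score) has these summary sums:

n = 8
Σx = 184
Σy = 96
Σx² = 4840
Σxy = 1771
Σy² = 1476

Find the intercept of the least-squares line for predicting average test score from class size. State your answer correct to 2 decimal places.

Sxx = Σx² − (Σx)²/n = 4840 − 4232 = 608
Sxy = Σxy − (Σx)(Σy)/n = 1771 − 2208 = -437
b = Sxy/Sxx = -437/608 = -0.71875
a = ȳ − b·x̄ = 12 − (-0.71875)·23 = 28.53125

28.53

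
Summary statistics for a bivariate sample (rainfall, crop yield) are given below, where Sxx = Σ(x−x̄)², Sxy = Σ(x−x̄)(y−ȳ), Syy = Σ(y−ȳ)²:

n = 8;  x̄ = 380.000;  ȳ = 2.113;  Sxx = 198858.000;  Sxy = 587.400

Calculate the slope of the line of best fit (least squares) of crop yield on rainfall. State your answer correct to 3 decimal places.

0.003

b = Sxy/Sxx = 587.4/198858 = 0.002954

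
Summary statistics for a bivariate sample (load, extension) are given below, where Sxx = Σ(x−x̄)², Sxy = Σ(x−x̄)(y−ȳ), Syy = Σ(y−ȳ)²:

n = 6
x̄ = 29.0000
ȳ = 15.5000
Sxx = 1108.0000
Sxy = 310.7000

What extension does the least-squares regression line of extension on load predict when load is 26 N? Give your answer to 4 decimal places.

14.6588

b = Sxy/Sxx = 310.7/1108 = 0.280415
a = ȳ − b·x̄ = 15.5 − 0.280415·29 = 7.367960
ŷ(26) = a + b·26 = 7.367960 + 0.280415·26 = 14.658755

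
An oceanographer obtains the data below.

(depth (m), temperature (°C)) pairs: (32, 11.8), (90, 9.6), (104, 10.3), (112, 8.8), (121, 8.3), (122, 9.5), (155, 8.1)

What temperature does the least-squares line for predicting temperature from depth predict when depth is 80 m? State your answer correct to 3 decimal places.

10.254

n = 7, Σx = 736, Σy = 66.4, Σxy = 6717.2, Σx² = 86034
Sxx = Σx² − (Σx)²/n = 86034 − 77385.142857 = 8648.857143
Sxy = Σxy − (Σx)(Σy)/n = 6717.2 − 6981.485714 = -264.285714
b = Sxy/Sxx = -264.285714/8648.857143 = -0.030557
a = ȳ − b·x̄ = 9.485714 − (-0.030557)·105.142857 = 12.698596
ŷ(80) = a + b·80 = 12.698596 + (-0.030557)·80 = 10.254012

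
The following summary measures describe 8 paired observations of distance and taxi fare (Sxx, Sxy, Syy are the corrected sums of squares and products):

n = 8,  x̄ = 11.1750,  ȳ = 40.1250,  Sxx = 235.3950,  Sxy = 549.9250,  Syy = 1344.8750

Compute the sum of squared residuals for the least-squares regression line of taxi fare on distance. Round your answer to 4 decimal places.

b = Sxy/Sxx = 549.925/235.395 = 2.336180
SSE = Syy − b·Sxy = 1344.875 − 2.336180·549.925 = 60.151426

60.1514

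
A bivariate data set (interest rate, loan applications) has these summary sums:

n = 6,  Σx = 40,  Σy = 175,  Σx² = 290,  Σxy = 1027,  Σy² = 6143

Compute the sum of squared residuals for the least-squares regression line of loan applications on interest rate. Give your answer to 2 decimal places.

Sxx = Σx² − (Σx)²/n = 290 − 266.666667 = 23.333333
Sxy = Σxy − (Σx)(Σy)/n = 1027 − 1166.666667 = -139.666667
Syy = Σy² − (Σy)²/n = 6143 − 5104.166667 = 1038.833333
b = Sxy/Sxx = -139.666667/23.333333 = -5.985714
SSE = Syy − b·Sxy = 1038.833333 − (-5.985714)·(-139.666667) = 202.828571

202.83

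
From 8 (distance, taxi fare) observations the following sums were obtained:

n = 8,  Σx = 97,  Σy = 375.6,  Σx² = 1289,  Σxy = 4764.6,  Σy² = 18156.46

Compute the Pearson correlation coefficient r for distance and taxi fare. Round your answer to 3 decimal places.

Sxx = Σx² − (Σx)²/n = 1289 − 1176.125 = 112.875
Sxy = Σxy − (Σx)(Σy)/n = 4764.6 − 4554.15 = 210.45
Syy = Σy² − (Σy)²/n = 18156.46 − 17634.42 = 522.04
r = Sxy/√(Sxx·Syy) = 210.45/√(58925.265) = 210.45/242.745268 = 0.866958

0.867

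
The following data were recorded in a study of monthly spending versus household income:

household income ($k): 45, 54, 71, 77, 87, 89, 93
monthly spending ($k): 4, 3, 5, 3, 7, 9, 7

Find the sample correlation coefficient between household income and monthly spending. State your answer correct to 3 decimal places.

n = 7, Σx = 516, Σy = 38, Σxy = 2989, Σx² = 40050, Σy² = 238
Sxx = Σx² − (Σx)²/n = 40050 − 38036.571429 = 2013.428571
Sxy = Σxy − (Σx)(Σy)/n = 2989 − 2801.142857 = 187.857143
Syy = Σy² − (Σy)²/n = 238 − 206.285714 = 31.714286
r = Sxy/√(Sxx·Syy) = 187.857143/√(63854.448980) = 187.857143/252.694379 = 0.743416

0.743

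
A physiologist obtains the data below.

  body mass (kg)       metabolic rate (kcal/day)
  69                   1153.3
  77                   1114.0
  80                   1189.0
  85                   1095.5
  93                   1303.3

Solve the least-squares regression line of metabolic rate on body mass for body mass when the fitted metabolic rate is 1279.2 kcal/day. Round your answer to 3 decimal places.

101.118

n = 5, Σx = 404, Σy = 5855.1, Σxy = 474800.1, Σx² = 32964
Sxx = Σx² − (Σx)²/n = 32964 − 32643.2 = 320.8
Sxy = Σxy − (Σx)(Σy)/n = 474800.1 − 473092.08 = 1708.02
b = Sxy/Sxx = 1708.02/320.8 = 5.324252
a = ȳ − b·x̄ = 1171.02 − 5.324252·80.8 = 740.820449
Set a + b·x = 1279.2: x = (1279.2 − 740.820449) / 5.324252 = 101.118348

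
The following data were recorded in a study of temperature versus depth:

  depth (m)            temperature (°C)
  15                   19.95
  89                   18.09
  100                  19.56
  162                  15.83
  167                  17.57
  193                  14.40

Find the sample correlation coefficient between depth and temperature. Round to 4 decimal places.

n = 6, Σx = 726, Σy = 105.4, Σxy = 12143.11, Σx² = 109528, Σy² = 1874.498
Sxx = Σx² − (Σx)²/n = 109528 − 87846 = 21682
Sxy = Σxy − (Σx)(Σy)/n = 12143.11 − 12753.4 = -610.29
Syy = Σy² − (Σy)²/n = 1874.498 − 1851.526667 = 22.971333
r = Sxy/√(Sxx·Syy) = -610.29/√(498064.449333) = -610.29/705.736813 = -0.864756

-0.8648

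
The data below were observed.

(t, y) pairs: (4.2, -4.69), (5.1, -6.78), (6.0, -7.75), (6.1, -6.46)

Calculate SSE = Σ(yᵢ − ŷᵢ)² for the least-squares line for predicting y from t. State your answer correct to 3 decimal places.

n = 4, Σx = 21.4, Σy = -25.68, Σxy = -140.182, Σx² = 116.86, Σy² = 169.7586
Sxx = Σx² − (Σx)²/n = 116.86 − 114.49 = 2.37
Sxy = Σxy − (Σx)(Σy)/n = -140.182 − (-137.388) = -2.794
Syy = Σy² − (Σy)²/n = 169.7586 − 164.8656 = 4.893
b = Sxy/Sxx = -2.794/2.37 = -1.178903
SSE = Syy − b·Sxy = 4.893 − (-1.178903)·(-2.794) = 1.599145

1.599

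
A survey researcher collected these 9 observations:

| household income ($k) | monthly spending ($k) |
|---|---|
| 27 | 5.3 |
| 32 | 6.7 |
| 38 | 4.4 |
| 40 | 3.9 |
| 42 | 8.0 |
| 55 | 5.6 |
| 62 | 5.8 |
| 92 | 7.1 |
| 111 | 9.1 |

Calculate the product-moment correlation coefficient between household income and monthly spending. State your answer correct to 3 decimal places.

0.646

n = 9, Σx = 499, Σy = 55.9, Σxy = 3347.6, Σx² = 34215, Σy² = 369.77
Sxx = Σx² − (Σx)²/n = 34215 − 27666.777778 = 6548.222222
Sxy = Σxy − (Σx)(Σy)/n = 3347.6 − 3099.344444 = 248.255556
Syy = Σy² − (Σy)²/n = 369.77 − 347.201111 = 22.568889
r = Sxy/√(Sxx·Syy) = 248.255556/√(147786.099753) = 248.255556/384.429577 = 0.645776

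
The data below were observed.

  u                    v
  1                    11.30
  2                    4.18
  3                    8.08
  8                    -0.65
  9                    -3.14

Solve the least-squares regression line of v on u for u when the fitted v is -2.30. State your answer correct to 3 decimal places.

n = 5, Σx = 23, Σy = 19.77, Σxy = 10.44, Σx² = 159
Sxx = Σx² − (Σx)²/n = 159 − 105.8 = 53.2
Sxy = Σxy − (Σx)(Σy)/n = 10.44 − 90.942 = -80.502
b = Sxy/Sxx = -80.502/53.2 = -1.513195
a = ȳ − b·x̄ = 3.954 − (-1.513195)·4.6 = 10.914699
Set a + b·x = -2.30: x = (-2.30 − 10.914699) / (-1.513195) = 8.732976

8.733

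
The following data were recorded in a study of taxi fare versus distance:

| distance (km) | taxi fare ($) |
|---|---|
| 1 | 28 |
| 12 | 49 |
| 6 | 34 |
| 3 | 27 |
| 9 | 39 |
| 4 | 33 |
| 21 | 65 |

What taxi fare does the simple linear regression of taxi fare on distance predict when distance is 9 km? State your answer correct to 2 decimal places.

41.25

n = 7, Σx = 56, Σy = 275, Σxy = 2749, Σx² = 728
Sxx = Σx² − (Σx)²/n = 728 − 448 = 280
Sxy = Σxy − (Σx)(Σy)/n = 2749 − 2200 = 549
b = Sxy/Sxx = 549/280 = 1.960714
a = ȳ − b·x̄ = 39.285714 − 1.960714·8 = 23.6
ŷ(9) = a + b·9 = 23.6 + 1.960714·9 = 41.246429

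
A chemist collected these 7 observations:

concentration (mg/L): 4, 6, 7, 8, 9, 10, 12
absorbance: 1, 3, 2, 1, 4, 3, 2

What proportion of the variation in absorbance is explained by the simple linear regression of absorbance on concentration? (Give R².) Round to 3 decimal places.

n = 7, Σx = 56, Σy = 16, Σxy = 134, Σx² = 490, Σy² = 44
Sxx = Σx² − (Σx)²/n = 490 − 448 = 42
Sxy = Σxy − (Σx)(Σy)/n = 134 − 128 = 6
Syy = Σy² − (Σy)²/n = 44 − 36.571429 = 7.428571
R² = Sxy²/(Sxx·Syy) = (6)²/(42·7.428571) = 0.115385

0.115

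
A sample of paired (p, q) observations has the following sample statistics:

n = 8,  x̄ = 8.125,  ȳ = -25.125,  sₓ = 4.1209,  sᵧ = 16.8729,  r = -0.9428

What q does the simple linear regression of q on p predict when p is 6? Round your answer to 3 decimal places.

-16.922

b = r · sᵧ/sₓ = -0.9428 · 16.8729/4.1209 = -3.860266
a = ȳ − b·x̄ = -25.125 − (-3.860266)·8.125 = 6.239661
ŷ(6) = a + b·6 = 6.239661 + (-3.860266)·6 = -16.921935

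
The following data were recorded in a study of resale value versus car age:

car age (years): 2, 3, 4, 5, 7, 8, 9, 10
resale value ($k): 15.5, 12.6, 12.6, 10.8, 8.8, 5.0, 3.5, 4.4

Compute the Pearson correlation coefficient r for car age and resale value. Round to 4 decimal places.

-0.9746

n = 8, Σx = 48, Σy = 73.2, Σxy = 350.3, Σx² = 348, Σy² = 808.46
Sxx = Σx² − (Σx)²/n = 348 − 288 = 60
Sxy = Σxy − (Σx)(Σy)/n = 350.3 − 439.2 = -88.9
Syy = Σy² − (Σy)²/n = 808.46 − 669.78 = 138.68
r = Sxy/√(Sxx·Syy) = -88.9/√(8320.8) = -88.9/91.218419 = -0.974584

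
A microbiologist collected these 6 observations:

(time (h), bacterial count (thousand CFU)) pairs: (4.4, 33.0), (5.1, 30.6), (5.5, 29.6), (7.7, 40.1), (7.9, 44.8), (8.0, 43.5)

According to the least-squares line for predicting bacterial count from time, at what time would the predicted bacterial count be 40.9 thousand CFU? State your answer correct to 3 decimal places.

7.483

n = 6, Σx = 38.6, Σy = 221.6, Σxy = 1474.75, Σx² = 261.32
Sxx = Σx² − (Σx)²/n = 261.32 − 248.326667 = 12.993333
Sxy = Σxy − (Σx)(Σy)/n = 1474.75 − 1425.626667 = 49.123333
b = Sxy/Sxx = 49.123333/12.993333 = 3.780657
a = ȳ − b·x̄ = 36.933333 − 3.780657·6.433333 = 12.611108
Set a + b·x = 40.9: x = (40.9 − 12.611108) / 3.780657 = 7.482534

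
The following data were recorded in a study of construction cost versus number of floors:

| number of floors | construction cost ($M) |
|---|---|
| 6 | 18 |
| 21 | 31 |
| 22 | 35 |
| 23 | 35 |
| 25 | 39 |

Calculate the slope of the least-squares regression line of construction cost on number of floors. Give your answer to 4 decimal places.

1.0455

n = 5, Σx = 97, Σy = 158, Σxy = 3309, Σx² = 2115
Sxx = Σx² − (Σx)²/n = 2115 − 1881.8 = 233.2
Sxy = Σxy − (Σx)(Σy)/n = 3309 − 3065.2 = 243.8
b = Sxy/Sxx = 243.8/233.2 = 1.045455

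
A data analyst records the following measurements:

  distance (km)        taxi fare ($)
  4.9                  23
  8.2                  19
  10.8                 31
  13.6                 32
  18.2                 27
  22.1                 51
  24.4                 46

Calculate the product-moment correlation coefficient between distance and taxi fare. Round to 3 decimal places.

n = 7, Σx = 102.2, Σy = 229, Σxy = 3779.4, Σx² = 1807.86, Σy² = 8321
Sxx = Σx² − (Σx)²/n = 1807.86 − 1492.12 = 315.74
Sxy = Σxy − (Σx)(Σy)/n = 3779.4 − 3343.4 = 436
Syy = Σy² − (Σy)²/n = 8321 − 7491.571429 = 829.428571
r = Sxy/√(Sxx·Syy) = 436/√(261883.777143) = 436/511.745813 = 0.851985

0.852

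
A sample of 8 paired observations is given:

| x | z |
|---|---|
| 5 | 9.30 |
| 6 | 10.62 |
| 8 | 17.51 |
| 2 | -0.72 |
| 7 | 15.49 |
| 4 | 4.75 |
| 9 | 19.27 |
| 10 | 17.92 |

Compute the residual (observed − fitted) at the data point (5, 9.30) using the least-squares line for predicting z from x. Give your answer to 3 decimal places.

1.083

n = 8, Σx = 51, Σy = 94.14, Σxy = 728.92, Σx² = 375
Sxx = Σx² − (Σx)²/n = 375 − 325.125 = 49.875
Sxy = Σxy − (Σx)(Σy)/n = 728.92 − 600.1425 = 128.7775
b = Sxy/Sxx = 128.7775/49.875 = 2.582005
a = ȳ − b·x̄ = 11.7675 − 2.582005·6.375 = -4.692782
ŷ(5) = -4.692782 + 2.582005·5 = 8.217243
residual = y − ŷ = 9.30 − 8.217243 = 1.082757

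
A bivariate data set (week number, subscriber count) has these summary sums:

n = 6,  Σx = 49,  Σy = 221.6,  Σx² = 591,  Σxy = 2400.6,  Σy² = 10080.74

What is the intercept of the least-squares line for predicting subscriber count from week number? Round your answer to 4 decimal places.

11.6473

Sxx = Σx² − (Σx)²/n = 591 − 400.166667 = 190.833333
Sxy = Σxy − (Σx)(Σy)/n = 2400.6 − 1809.733333 = 590.866667
b = Sxy/Sxx = 590.866667/190.833333 = 3.096245
a = ȳ − b·x̄ = 36.933333 − 3.096245·8.166667 = 11.647336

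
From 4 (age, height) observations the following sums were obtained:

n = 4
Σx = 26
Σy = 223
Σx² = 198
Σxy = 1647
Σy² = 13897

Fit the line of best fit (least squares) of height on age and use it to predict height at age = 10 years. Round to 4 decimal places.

79.5862

Sxx = Σx² − (Σx)²/n = 198 − 169 = 29
Sxy = Σxy − (Σx)(Σy)/n = 1647 − 1449.5 = 197.5
b = Sxy/Sxx = 197.5/29 = 6.810345
a = ȳ − b·x̄ = 55.75 − 6.810345·6.5 = 11.482759
ŷ(10) = a + b·10 = 11.482759 + 6.810345·10 = 79.586207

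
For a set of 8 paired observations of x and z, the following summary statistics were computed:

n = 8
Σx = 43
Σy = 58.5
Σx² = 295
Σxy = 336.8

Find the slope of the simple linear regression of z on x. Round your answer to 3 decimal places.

0.350

Sxx = Σx² − (Σx)²/n = 295 − 231.125 = 63.875
Sxy = Σxy − (Σx)(Σy)/n = 336.8 − 314.4375 = 22.3625
b = Sxy/Sxx = 22.3625/63.875 = 0.350098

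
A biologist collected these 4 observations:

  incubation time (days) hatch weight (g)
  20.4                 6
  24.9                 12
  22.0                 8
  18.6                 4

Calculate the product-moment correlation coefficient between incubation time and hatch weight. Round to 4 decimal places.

n = 4, Σx = 85.9, Σy = 30, Σxy = 671.6, Σx² = 1866.13, Σy² = 260
Sxx = Σx² − (Σx)²/n = 1866.13 − 1844.7025 = 21.4275
Sxy = Σxy − (Σx)(Σy)/n = 671.6 − 644.25 = 27.35
Syy = Σy² − (Σy)²/n = 260 − 225 = 35
r = Sxy/√(Sxx·Syy) = 27.35/√(749.9625) = 27.35/27.385443 = 0.998706

0.9987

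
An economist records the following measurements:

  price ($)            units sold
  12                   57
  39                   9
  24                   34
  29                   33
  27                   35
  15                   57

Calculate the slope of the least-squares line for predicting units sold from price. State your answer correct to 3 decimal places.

-1.794

n = 6, Σx = 146, Σy = 225, Σxy = 4608, Σx² = 4036
Sxx = Σx² − (Σx)²/n = 4036 − 3552.666667 = 483.333333
Sxy = Σxy − (Σx)(Σy)/n = 4608 − 5475 = -867
b = Sxy/Sxx = -867/483.333333 = -1.793793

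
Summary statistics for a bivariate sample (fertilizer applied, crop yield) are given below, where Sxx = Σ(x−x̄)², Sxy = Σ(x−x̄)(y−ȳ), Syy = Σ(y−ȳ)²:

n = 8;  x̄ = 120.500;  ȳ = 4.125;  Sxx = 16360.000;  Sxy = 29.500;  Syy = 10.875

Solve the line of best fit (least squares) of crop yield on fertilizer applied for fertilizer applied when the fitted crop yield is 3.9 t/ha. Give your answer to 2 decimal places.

b = Sxy/Sxx = 29.5/16360 = 0.001803
a = ȳ − b·x̄ = 4.125 − 0.001803·120.5 = 3.907717
Set a + b·x = 3.9: x = (3.9 − 3.907717) / 0.001803 = -4.279661

-4.28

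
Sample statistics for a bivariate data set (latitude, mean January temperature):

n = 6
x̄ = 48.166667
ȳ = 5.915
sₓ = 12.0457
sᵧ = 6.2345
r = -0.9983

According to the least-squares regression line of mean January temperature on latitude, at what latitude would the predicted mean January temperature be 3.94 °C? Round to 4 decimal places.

51.9891

b = r · sᵧ/sₓ = -0.9983 · 6.2345/12.0457 = -0.516691
a = ȳ − b·x̄ = 5.915 − (-0.516691)·48.166667 = 30.802270
Set a + b·x = 3.94: x = (3.94 − 30.802270) / (-0.516691) = 51.989070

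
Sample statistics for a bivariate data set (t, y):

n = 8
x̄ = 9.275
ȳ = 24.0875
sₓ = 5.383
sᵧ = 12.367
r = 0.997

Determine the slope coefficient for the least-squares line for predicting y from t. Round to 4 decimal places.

b = r · sᵧ/sₓ = 0.997 · 12.367/5.383 = 2.290526

2.2905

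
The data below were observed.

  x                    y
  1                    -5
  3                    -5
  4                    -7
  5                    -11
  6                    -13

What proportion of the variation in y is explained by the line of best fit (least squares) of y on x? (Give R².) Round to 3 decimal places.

n = 5, Σx = 19, Σy = -41, Σxy = -181, Σx² = 87, Σy² = 389
Sxx = Σx² − (Σx)²/n = 87 − 72.2 = 14.8
Sxy = Σxy − (Σx)(Σy)/n = -181 − (-155.8) = -25.2
Syy = Σy² − (Σy)²/n = 389 − 336.2 = 52.8
R² = Sxy²/(Sxx·Syy) = (-25.2)²/(14.8·52.8) = 0.812654

0.813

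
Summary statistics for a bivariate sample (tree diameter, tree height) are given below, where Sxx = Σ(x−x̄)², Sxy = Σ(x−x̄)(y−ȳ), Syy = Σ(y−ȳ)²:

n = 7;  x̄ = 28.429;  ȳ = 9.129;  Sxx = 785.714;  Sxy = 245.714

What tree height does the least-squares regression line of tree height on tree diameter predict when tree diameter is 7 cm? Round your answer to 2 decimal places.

b = Sxy/Sxx = 245.714/785.714 = 0.312727
a = ȳ − b·x̄ = 9.129 − 0.312727·28.429 = 0.238483
ŷ(7) = a + b·7 = 0.238483 + 0.312727·7 = 2.427573

2.43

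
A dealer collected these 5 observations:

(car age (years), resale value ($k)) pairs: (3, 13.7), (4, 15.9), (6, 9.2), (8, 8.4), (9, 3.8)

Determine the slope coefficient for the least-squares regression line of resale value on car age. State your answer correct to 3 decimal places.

-1.719

n = 5, Σx = 30, Σy = 51, Σxy = 261.3, Σx² = 206
Sxx = Σx² − (Σx)²/n = 206 − 180 = 26
Sxy = Σxy − (Σx)(Σy)/n = 261.3 − 306 = -44.7
b = Sxy/Sxx = -44.7/26 = -1.719231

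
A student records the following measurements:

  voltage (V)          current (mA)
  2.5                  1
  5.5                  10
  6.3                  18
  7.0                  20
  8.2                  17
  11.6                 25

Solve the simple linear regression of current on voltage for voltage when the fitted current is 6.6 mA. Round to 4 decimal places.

3.5204

n = 6, Σx = 41.1, Σy = 91, Σxy = 740.3, Σx² = 326.99
Sxx = Σx² − (Σx)²/n = 326.99 − 281.535 = 45.455
Sxy = Σxy − (Σx)(Σy)/n = 740.3 − 623.35 = 116.95
b = Sxy/Sxx = 116.95/45.455 = 2.572874
a = ȳ − b·x̄ = 15.166667 − 2.572874·6.85 = -2.457522
Set a + b·x = 6.6: x = (6.6 − (-2.457522)) / 2.572874 = 3.520390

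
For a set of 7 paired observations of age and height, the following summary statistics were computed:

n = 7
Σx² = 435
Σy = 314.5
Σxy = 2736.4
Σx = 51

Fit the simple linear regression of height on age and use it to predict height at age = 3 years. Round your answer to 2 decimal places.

Sxx = Σx² − (Σx)²/n = 435 − 371.571429 = 63.428571
Sxy = Σxy − (Σx)(Σy)/n = 2736.4 − 2291.357143 = 445.042857
b = Sxy/Sxx = 445.042857/63.428571 = 7.016441
a = ȳ − b·x̄ = 44.928571 − 7.016441·7.285714 = -6.191216
ŷ(3) = a + b·3 = -6.191216 + 7.016441·3 = 14.858108

14.86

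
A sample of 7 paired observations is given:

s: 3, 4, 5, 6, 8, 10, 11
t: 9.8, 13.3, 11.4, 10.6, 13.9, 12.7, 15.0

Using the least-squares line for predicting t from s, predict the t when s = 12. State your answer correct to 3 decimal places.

n = 7, Σx = 47, Σy = 86.7, Σxy = 606.4, Σx² = 371
Sxx = Σx² − (Σx)²/n = 371 − 315.571429 = 55.428571
Sxy = Σxy − (Σx)(Σy)/n = 606.4 − 582.128571 = 24.271429
b = Sxy/Sxx = 24.271429/55.428571 = 0.437887
a = ȳ − b·x̄ = 12.385714 − 0.437887·6.714286 = 9.445619
ŷ(12) = a + b·12 = 9.445619 + 0.437887·12 = 14.700258

14.700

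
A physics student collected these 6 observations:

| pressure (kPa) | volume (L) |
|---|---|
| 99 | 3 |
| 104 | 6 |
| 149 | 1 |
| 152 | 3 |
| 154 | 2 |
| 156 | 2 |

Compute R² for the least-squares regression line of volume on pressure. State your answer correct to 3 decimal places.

0.489

n = 6, Σx = 814, Σy = 17, Σxy = 2146, Σx² = 113974, Σy² = 63
Sxx = Σx² − (Σx)²/n = 113974 − 110432.666667 = 3541.333333
Sxy = Σxy − (Σx)(Σy)/n = 2146 − 2306.333333 = -160.333333
Syy = Σy² − (Σy)²/n = 63 − 48.166667 = 14.833333
R² = Sxy²/(Sxx·Syy) = (-160.333333)²/(3541.333333·14.833333) = 0.489375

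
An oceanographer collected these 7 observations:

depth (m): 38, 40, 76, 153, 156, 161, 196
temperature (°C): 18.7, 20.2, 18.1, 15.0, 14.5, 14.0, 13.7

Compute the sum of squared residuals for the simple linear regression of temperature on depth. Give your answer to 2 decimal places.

n = 7, Σx = 820, Σy = 114.2, Σxy = 12390.4, Σx² = 120902, Σy² = 1904.28
Sxx = Σx² − (Σx)²/n = 120902 − 96057.142857 = 24844.857143
Sxy = Σxy − (Σx)(Σy)/n = 12390.4 − 13377.714286 = -987.314286
Syy = Σy² − (Σy)²/n = 1904.28 − 1863.091429 = 41.188571
b = Sxy/Sxx = -987.314286/24844.857143 = -0.039739
SSE = Syy − b·Sxy = 41.188571 − (-0.039739)·(-987.314286) = 1.953510

1.95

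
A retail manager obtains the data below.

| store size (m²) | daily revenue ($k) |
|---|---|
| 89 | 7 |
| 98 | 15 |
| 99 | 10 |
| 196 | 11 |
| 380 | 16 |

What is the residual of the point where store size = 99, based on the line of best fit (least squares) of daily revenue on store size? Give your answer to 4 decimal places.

-0.4313

n = 5, Σx = 862, Σy = 59, Σxy = 11319, Σx² = 210142
Sxx = Σx² − (Σx)²/n = 210142 − 148608.8 = 61533.2
Sxy = Σxy − (Σx)(Σy)/n = 11319 − 10171.6 = 1147.4
b = Sxy/Sxx = 1147.4/61533.2 = 0.018647
a = ȳ − b·x̄ = 11.8 − 0.018647·172.4 = 8.585284
ŷ(99) = 8.585284 + 0.018647·99 = 10.431322
residual = y − ŷ = 10 − 10.431322 = -0.431322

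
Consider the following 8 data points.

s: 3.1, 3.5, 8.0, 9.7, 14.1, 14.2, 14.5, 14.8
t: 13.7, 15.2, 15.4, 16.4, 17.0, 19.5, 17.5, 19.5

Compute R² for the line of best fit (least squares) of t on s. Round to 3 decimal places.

0.789

n = 8, Σx = 81.9, Σy = 134.2, Σxy = 1436.9, Σx² = 1009.69, Σy² = 2280.6
Sxx = Σx² − (Σx)²/n = 1009.69 − 838.45125 = 171.23875
Sxy = Σxy − (Σx)(Σy)/n = 1436.9 − 1373.8725 = 63.0275
Syy = Σy² − (Σy)²/n = 2280.6 − 2251.205 = 29.395
R² = Sxy²/(Sxx·Syy) = (63.0275)²/(171.23875·29.395) = 0.789196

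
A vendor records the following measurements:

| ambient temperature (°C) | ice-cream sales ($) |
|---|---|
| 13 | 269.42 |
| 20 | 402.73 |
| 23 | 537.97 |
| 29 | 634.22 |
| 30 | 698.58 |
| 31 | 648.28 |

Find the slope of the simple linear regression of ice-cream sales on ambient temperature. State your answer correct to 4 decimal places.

n = 6, Σx = 146, Σy = 3191.2, Σxy = 83376.83, Σx² = 3800
Sxx = Σx² − (Σx)²/n = 3800 − 3552.666667 = 247.333333
Sxy = Σxy − (Σx)(Σy)/n = 83376.83 − 77652.533333 = 5724.296667
b = Sxy/Sxx = 5724.296667/247.333333 = 23.144057

23.1441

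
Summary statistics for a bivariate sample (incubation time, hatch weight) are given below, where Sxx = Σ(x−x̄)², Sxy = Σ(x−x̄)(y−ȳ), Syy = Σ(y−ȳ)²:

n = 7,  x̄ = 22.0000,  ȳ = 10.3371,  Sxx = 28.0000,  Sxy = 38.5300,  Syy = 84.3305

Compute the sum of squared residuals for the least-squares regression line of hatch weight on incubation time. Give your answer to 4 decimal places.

b = Sxy/Sxx = 38.53/28 = 1.376071
SSE = Syy − b·Sxy = 84.3305 − 1.376071·38.53 = 31.310468

31.3105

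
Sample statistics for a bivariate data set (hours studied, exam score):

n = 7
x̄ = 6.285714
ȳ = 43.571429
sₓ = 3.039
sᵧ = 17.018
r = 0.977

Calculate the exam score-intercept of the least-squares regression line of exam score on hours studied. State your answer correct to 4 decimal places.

b = r · sᵧ/sₓ = 0.977 · 17.018/3.039 = 5.471071
a = ȳ − b·x̄ = 43.571429 − 5.471071·6.285714 = 9.181839

9.1818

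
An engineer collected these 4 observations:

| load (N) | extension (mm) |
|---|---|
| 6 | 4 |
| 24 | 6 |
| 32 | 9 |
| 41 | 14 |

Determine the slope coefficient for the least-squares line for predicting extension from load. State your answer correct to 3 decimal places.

n = 4, Σx = 103, Σy = 33, Σxy = 1030, Σx² = 3317
Sxx = Σx² − (Σx)²/n = 3317 − 2652.25 = 664.75
Sxy = Σxy − (Σx)(Σy)/n = 1030 − 849.75 = 180.25
b = Sxy/Sxx = 180.25/664.75 = 0.271155

0.271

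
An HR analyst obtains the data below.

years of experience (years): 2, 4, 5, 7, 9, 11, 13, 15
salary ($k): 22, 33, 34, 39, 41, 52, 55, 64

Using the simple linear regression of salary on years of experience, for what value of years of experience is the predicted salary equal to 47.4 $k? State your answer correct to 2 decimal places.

9.91

n = 8, Σx = 66, Σy = 340, Σxy = 3235, Σx² = 690
Sxx = Σx² − (Σx)²/n = 690 − 544.5 = 145.5
Sxy = Σxy − (Σx)(Σy)/n = 3235 − 2805 = 430
b = Sxy/Sxx = 430/145.5 = 2.955326
a = ȳ − b·x̄ = 42.5 − 2.955326·8.25 = 18.118557
Set a + b·x = 47.4: x = (47.4 − 18.118557) / 2.955326 = 9.908023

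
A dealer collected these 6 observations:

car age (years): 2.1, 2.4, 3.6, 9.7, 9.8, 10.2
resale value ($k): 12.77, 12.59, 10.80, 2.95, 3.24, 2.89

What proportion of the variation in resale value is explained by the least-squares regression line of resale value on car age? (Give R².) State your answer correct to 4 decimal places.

n = 6, Σx = 37.8, Σy = 45.24, Σxy = 185.758, Σx² = 317.3, Σy² = 465.7732
Sxx = Σx² − (Σx)²/n = 317.3 − 238.14 = 79.16
Sxy = Σxy − (Σx)(Σy)/n = 185.758 − 285.012 = -99.254
Syy = Σy² − (Σy)²/n = 465.7732 − 341.1096 = 124.6636
R² = Sxy²/(Sxx·Syy) = (-99.254)²/(79.16·124.6636) = 0.998276

0.9983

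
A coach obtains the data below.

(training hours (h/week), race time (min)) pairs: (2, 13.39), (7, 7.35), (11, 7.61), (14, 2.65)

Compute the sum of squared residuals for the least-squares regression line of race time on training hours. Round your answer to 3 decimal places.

n = 4, Σx = 34, Σy = 31, Σxy = 199.04, Σx² = 370, Σy² = 298.2492
Sxx = Σx² − (Σx)²/n = 370 − 289 = 81
Sxy = Σxy − (Σx)(Σy)/n = 199.04 − 263.5 = -64.46
Syy = Σy² − (Σy)²/n = 298.2492 − 240.25 = 57.9992
b = Sxy/Sxx = -64.46/81 = -0.795802
SSE = Syy − b·Sxy = 57.9992 − (-0.795802)·(-64.46) = 6.701773

6.702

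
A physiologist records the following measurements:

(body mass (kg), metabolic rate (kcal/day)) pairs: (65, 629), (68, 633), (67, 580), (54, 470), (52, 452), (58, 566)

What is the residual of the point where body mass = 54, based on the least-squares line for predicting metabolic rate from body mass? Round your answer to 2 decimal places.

n = 6, Σx = 364, Σy = 3330, Σxy = 204501, Σx² = 22322
Sxx = Σx² − (Σx)²/n = 22322 − 22082.666667 = 239.333333
Sxy = Σxy − (Σx)(Σy)/n = 204501 − 202020 = 2481
b = Sxy/Sxx = 2481/239.333333 = 10.366295
a = ȳ − b·x̄ = 555 − 10.366295·60.666667 = -73.888579
ŷ(54) = -73.888579 + 10.366295·54 = 485.891365
residual = y − ŷ = 470 − 485.891365 = -15.891365

-15.89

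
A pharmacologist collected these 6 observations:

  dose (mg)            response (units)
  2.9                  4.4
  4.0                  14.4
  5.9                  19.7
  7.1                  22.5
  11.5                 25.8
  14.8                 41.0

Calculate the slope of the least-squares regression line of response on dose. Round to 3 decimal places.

n = 6, Σx = 46.2, Σy = 127.8, Σxy = 1249.84, Σx² = 460.92
Sxx = Σx² − (Σx)²/n = 460.92 − 355.74 = 105.18
Sxy = Σxy − (Σx)(Σy)/n = 1249.84 − 984.06 = 265.78
b = Sxy/Sxx = 265.78/105.18 = 2.526906

2.527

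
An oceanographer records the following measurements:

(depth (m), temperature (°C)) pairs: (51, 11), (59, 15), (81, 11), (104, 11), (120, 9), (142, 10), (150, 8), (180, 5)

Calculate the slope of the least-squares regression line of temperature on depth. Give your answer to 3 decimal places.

-0.054

n = 8, Σx = 887, Σy = 80, Σxy = 8081, Σx² = 112923
Sxx = Σx² − (Σx)²/n = 112923 − 98346.125 = 14576.875
Sxy = Σxy − (Σx)(Σy)/n = 8081 − 8870 = -789
b = Sxy/Sxx = -789/14576.875 = -0.054127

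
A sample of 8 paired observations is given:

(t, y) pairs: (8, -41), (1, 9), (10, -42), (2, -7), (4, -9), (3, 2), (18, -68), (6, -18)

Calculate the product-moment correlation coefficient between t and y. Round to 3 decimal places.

n = 8, Σx = 52, Σy = -174, Σxy = -2115, Σx² = 554, Σy² = 8608
Sxx = Σx² − (Σx)²/n = 554 − 338 = 216
Sxy = Σxy − (Σx)(Σy)/n = -2115 − (-1131) = -984
Syy = Σy² − (Σy)²/n = 8608 − 3784.5 = 4823.5
r = Sxy/√(Sxx·Syy) = -984/√(1041876) = -984/1020.723273 = -0.964022

-0.964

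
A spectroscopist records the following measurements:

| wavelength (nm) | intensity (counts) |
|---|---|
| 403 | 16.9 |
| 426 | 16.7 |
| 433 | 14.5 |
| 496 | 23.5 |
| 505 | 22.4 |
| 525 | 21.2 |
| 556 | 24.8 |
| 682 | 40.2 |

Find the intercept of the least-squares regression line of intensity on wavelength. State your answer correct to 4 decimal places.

-20.6329

n = 8, Σx = 4026, Σy = 180.2, Σxy = 95506.6, Σx² = 2082300
Sxx = Σx² − (Σx)²/n = 2082300 − 2026084.5 = 56215.5
Sxy = Σxy − (Σx)(Σy)/n = 95506.6 − 90685.65 = 4820.95
b = Sxy/Sxx = 4820.95/56215.5 = 0.085758
a = ȳ − b·x̄ = 22.525 − 0.085758·503.25 = -20.632903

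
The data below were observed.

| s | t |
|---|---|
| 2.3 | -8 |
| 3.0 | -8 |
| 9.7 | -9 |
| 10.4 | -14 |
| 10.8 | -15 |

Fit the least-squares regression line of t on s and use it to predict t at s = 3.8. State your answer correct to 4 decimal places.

-8.5577

n = 5, Σx = 36.2, Σy = -54, Σxy = -437.3, Σx² = 333.18
Sxx = Σx² − (Σx)²/n = 333.18 − 262.088 = 71.092
Sxy = Σxy − (Σx)(Σy)/n = -437.3 − (-390.96) = -46.34
b = Sxy/Sxx = -46.34/71.092 = -0.651831
a = ȳ − b·x̄ = -10.8 − (-0.651831)·7.24 = -6.080740
ŷ(3.8) = a + b·3.8 = -6.080740 + (-0.651831)·3.8 = -8.557700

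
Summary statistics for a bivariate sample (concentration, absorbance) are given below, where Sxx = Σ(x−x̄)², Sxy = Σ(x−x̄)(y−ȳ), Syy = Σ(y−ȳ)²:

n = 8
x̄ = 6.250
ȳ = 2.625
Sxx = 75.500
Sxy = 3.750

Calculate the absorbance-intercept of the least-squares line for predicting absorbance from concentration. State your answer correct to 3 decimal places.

b = Sxy/Sxx = 3.75/75.5 = 0.049669
a = ȳ − b·x̄ = 2.625 − 0.049669·6.25 = 2.314570

2.315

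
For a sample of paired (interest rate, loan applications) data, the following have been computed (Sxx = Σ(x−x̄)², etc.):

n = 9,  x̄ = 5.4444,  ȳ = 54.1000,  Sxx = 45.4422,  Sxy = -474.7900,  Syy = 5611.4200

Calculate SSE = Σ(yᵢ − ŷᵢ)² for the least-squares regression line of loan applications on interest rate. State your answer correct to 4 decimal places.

b = Sxy/Sxx = -474.79/45.4422 = -10.448218
SSE = Syy − b·Sxy = 5611.42 − (-10.448218)·(-474.79) = 650.710701

650.7107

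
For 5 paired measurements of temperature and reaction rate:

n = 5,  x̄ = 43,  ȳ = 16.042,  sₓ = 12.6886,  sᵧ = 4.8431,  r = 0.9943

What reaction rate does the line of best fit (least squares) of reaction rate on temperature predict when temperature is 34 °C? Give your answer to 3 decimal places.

12.626

b = r · sᵧ/sₓ = 0.9943 · 4.8431/12.6886 = 0.379513
a = ȳ − b·x̄ = 16.042 − 0.379513·43 = -0.277078
ŷ(34) = a + b·34 = -0.277078 + 0.379513·34 = 12.626379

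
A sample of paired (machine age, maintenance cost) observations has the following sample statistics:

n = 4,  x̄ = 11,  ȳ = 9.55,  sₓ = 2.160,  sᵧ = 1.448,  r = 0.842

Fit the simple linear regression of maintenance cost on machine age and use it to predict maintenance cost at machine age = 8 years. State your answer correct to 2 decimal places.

b = r · sᵧ/sₓ = 0.842 · 1.448/2.16 = 0.564452
a = ȳ − b·x̄ = 9.55 − 0.564452·11 = 3.341030
ŷ(8) = a + b·8 = 3.341030 + 0.564452·8 = 7.856644

7.86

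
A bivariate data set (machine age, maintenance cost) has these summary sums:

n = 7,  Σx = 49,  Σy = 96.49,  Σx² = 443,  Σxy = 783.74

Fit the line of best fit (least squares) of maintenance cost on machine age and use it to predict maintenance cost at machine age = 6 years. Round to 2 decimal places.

12.70

Sxx = Σx² − (Σx)²/n = 443 − 343 = 100
Sxy = Σxy − (Σx)(Σy)/n = 783.74 − 675.43 = 108.31
b = Sxy/Sxx = 108.31/100 = 1.0831
a = ȳ − b·x̄ = 13.784286 − 1.0831·7 = 6.202586
ŷ(6) = a + b·6 = 6.202586 + 1.0831·6 = 12.701186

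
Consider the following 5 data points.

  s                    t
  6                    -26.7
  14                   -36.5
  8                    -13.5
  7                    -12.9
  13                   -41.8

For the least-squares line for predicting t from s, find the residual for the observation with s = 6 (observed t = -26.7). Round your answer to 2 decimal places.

-10.67

n = 5, Σx = 48, Σy = -131.4, Σxy = -1412.9, Σx² = 514
Sxx = Σx² − (Σx)²/n = 514 − 460.8 = 53.2
Sxy = Σxy − (Σx)(Σy)/n = -1412.9 − (-1261.44) = -151.46
b = Sxy/Sxx = -151.46/53.2 = -2.846992
a = ȳ − b·x̄ = -26.28 − (-2.846992)·9.6 = 1.051128
ŷ(6) = 1.051128 + (-2.846992)·6 = -16.030827
residual = y − ŷ = -26.7 − (-16.030827) = -10.669173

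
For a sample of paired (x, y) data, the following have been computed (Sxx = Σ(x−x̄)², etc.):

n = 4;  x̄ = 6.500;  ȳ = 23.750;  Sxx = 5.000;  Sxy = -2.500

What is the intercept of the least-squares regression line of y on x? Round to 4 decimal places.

27.0000

b = Sxy/Sxx = -2.5/5 = -0.5
a = ȳ − b·x̄ = 23.75 − (-0.5)·6.5 = 27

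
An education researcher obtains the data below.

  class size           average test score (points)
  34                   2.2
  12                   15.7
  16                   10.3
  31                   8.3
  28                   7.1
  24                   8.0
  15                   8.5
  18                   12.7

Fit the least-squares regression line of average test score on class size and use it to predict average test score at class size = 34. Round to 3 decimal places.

4.365

n = 8, Σx = 178, Σy = 72.8, Σxy = 1432.2, Σx² = 4426
Sxx = Σx² − (Σx)²/n = 4426 − 3960.5 = 465.5
Sxy = Σxy − (Σx)(Σy)/n = 1432.2 − 1619.8 = -187.6
b = Sxy/Sxx = -187.6/465.5 = -0.403008
a = ȳ − b·x̄ = 9.1 − (-0.403008)·22.25 = 18.066917
ŷ(34) = a + b·34 = 18.066917 + (-0.403008)·34 = 4.364662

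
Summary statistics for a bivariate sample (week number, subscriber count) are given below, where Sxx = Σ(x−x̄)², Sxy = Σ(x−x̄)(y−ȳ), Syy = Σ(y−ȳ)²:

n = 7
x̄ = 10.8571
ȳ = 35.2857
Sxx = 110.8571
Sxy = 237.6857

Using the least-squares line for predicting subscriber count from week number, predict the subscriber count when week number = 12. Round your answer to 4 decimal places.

37.7362

b = Sxy/Sxx = 237.6857/110.8571 = 2.144073
a = ȳ − b·x̄ = 35.2857 − 2.144073·10.8571 = 12.007286
ŷ(12) = a + b·12 = 12.007286 + 2.144073·12 = 37.736161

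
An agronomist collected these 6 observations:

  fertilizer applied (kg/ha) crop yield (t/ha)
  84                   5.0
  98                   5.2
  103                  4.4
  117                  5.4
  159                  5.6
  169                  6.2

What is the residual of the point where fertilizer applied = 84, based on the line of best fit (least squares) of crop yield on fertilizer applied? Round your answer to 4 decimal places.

0.2275

n = 6, Σx = 730, Σy = 31.8, Σxy = 3952.8, Σx² = 94800
Sxx = Σx² − (Σx)²/n = 94800 − 88816.666667 = 5983.333333
Sxy = Σxy − (Σx)(Σy)/n = 3952.8 − 3869 = 83.8
b = Sxy/Sxx = 83.8/5983.333333 = 0.014006
a = ȳ − b·x̄ = 5.3 − 0.014006·121.666667 = 3.595989
ŷ(84) = 3.595989 + 0.014006·84 = 4.772457
residual = y − ŷ = 5.0 − 4.772457 = 0.227543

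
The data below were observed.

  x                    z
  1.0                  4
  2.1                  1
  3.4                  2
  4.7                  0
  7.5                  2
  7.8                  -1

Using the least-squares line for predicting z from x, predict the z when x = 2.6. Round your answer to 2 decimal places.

n = 6, Σx = 26.5, Σy = 8, Σxy = 20.1, Σx² = 156.15
Sxx = Σx² − (Σx)²/n = 156.15 − 117.041667 = 39.108333
Sxy = Σxy − (Σx)(Σy)/n = 20.1 − 35.333333 = -15.233333
b = Sxy/Sxx = -15.233333/39.108333 = -0.389516
a = ȳ − b·x̄ = 1.333333 − (-0.389516)·4.416667 = 3.053697
ŷ(2.6) = a + b·2.6 = 3.053697 + (-0.389516)·2.6 = 2.040955

2.04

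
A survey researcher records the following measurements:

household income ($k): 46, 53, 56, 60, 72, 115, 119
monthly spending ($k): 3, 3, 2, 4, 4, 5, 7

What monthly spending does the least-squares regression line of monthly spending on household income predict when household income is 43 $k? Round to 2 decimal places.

n = 7, Σx = 521, Σy = 28, Σxy = 2345, Σx² = 44231
Sxx = Σx² − (Σx)²/n = 44231 − 38777.285714 = 5453.714286
Sxy = Σxy − (Σx)(Σy)/n = 2345 − 2084 = 261
b = Sxy/Sxx = 261/5453.714286 = 0.047857
a = ȳ − b·x̄ = 4 − 0.047857·74.428571 = 0.438050
ŷ(43) = a + b·43 = 0.438050 + 0.047857·43 = 2.495914

2.50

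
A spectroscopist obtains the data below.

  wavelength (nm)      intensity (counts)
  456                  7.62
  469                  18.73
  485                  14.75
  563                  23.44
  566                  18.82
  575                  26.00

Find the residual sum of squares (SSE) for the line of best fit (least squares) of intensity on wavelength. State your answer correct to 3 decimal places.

n = 6, Σx = 3114, Σy = 109.36, Σxy = 58211.68, Σx² = 1631072, Σy² = 2206.0658
Sxx = Σx² − (Σx)²/n = 1631072 − 1616166 = 14906
Sxy = Σxy − (Σx)(Σy)/n = 58211.68 − 56757.84 = 1453.84
Syy = Σy² − (Σy)²/n = 2206.0658 − 1993.268267 = 212.797533
b = Sxy/Sxx = 1453.84/14906 = 0.097534
SSE = Syy − b·Sxy = 212.797533 − 0.097534·1453.84 = 70.998879

70.999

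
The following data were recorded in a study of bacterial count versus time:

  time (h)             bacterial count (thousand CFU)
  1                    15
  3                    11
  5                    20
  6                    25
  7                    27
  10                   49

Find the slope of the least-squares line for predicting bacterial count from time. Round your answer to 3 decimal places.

3.912

n = 6, Σx = 32, Σy = 147, Σxy = 977, Σx² = 220
Sxx = Σx² − (Σx)²/n = 220 − 170.666667 = 49.333333
Sxy = Σxy − (Σx)(Σy)/n = 977 − 784 = 193
b = Sxy/Sxx = 193/49.333333 = 3.912162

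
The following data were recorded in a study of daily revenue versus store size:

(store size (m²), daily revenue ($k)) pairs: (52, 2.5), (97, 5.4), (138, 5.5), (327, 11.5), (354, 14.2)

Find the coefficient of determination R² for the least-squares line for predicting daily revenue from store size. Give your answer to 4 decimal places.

n = 5, Σx = 968, Σy = 39.1, Σxy = 10200.1, Σx² = 263402, Σy² = 399.55
Sxx = Σx² − (Σx)²/n = 263402 − 187404.8 = 75997.2
Sxy = Σxy − (Σx)(Σy)/n = 10200.1 − 7569.76 = 2630.34
Syy = Σy² − (Σy)²/n = 399.55 − 305.762 = 93.788
R² = Sxy²/(Sxx·Syy) = (2630.34)²/(75997.2·93.788) = 0.970686

0.9707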